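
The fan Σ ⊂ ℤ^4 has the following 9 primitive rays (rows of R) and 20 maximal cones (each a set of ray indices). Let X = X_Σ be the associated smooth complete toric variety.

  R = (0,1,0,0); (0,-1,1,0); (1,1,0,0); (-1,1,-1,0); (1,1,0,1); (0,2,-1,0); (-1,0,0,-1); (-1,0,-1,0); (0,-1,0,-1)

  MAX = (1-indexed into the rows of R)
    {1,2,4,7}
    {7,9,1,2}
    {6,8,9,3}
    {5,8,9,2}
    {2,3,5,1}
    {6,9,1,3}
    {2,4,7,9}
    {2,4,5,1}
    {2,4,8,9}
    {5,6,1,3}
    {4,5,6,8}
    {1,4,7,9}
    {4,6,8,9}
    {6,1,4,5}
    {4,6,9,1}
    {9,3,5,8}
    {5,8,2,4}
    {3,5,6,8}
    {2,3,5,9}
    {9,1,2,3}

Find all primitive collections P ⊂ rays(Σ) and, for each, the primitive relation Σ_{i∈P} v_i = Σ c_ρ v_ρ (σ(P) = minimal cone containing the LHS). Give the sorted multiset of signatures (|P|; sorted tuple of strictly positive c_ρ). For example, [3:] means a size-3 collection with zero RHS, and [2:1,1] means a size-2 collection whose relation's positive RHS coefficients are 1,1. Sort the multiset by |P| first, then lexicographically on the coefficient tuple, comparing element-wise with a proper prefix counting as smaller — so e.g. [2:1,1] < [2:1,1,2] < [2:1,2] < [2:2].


Δ(Σ) — 9 vertices, 12 min non-faces:

  {1,8}:  v_{1} + v_{8} = v_{4} — sig = [2:1]
  {2,6}:  v_{2} + v_{6} = v_{1} — sig = [2:1]
  {3,4}:  v_{3} + v_{4} = v_{6} — sig = [2:1]
  {5,7}:  v_{5} + v_{7} = v_{1} — sig = [2:1]
  {6,7}:  v_{6} + v_{7} = 2·v_{1} + v_{4} + v_{9} — sig = [2:1,1,2]
  {7,8}:  v_{7} + v_{8} = v_{2} + 2·v_{4} + v_{9} — sig = [2:1,1,2]
  {3,7}:  v_{3} + v_{7} = 2·v_{1} + v_{9} — sig = [2:1,2]
  {2,3,8}:  v_{2} + v_{3} + v_{8} = 0 — sig = [3:]
  {1,5,9}:  v_{1} + v_{5} + v_{9} = v_{3} — sig = [3:1]
  {4,5,9}:  v_{4} + v_{5} + v_{9} = v_{3} + v_{8} — sig = [3:1,1]
  {5,6,9}:  v_{5} + v_{6} + v_{9} = 2·v_{3} + v_{8} — sig = [3:1,2]
  {1,2,4,9}:  v_{1} + v_{2} + v_{4} + v_{9} = v_{7} — sig = [4:1]

Hence PRS(X_Σ) =
{ [2:1] ×4,  [2:1,1,2] ×2,  [2:1,2],  [3:],  [3:1],  [3:1,1],  [3:1,2],  [4:1] }


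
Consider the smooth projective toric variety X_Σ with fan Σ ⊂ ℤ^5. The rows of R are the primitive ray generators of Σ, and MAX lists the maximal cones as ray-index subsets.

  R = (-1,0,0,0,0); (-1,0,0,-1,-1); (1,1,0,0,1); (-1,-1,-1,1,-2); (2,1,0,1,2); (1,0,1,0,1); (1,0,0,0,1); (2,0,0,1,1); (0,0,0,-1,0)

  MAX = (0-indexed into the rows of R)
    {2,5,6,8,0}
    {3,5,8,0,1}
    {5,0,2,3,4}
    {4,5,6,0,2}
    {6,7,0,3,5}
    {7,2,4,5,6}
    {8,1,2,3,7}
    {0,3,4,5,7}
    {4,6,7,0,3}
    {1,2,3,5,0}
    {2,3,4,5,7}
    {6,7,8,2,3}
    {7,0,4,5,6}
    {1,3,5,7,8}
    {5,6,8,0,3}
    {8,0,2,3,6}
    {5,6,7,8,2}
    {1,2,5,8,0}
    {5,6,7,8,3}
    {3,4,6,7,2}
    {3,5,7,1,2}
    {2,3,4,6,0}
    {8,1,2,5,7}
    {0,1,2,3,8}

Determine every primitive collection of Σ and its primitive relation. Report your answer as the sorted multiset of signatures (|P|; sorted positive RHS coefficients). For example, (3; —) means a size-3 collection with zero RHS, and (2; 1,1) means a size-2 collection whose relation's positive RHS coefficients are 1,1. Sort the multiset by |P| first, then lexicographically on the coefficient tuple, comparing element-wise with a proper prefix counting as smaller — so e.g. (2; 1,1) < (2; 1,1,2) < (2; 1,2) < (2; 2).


9 minimal non-faces of Δ(Σ) (on 9 rays):

  P={1,4}:  v_{1} + v_{4} = v_{2} ; sig = (2; 1)
  P={1,6}:  v_{1} + v_{6} = v_{8} ; sig = (2; 1)
  P={4,8}:  v_{4} + v_{8} = v_{2} + v_{6} ; sig = (2; 1,1)
  P={0,1,7}:  v_{0} + v_{1} + v_{7} = 0 ; sig = (3; —)
  P={0,2,7}:  v_{0} + v_{2} + v_{7} = v_{4} ; sig = (3; 1)
  P={0,7,8}:  v_{0} + v_{7} + v_{8} = v_{6} ; sig = (3; 1)
  P={2,3,5,6}:  v_{2} + v_{3} + v_{5} + v_{6} = v_{7} ; sig = (4; 1)
  P={2,3,5,8}:  v_{2} + v_{3} + v_{5} + v_{8} = v_{1} + v_{7} ; sig = (4; 1,1)
  P={3,4,5,6}:  v_{3} + v_{4} + v_{5} + v_{6} = v_{0} + 2·v_{7} ; sig = (4; 1,2)

Hence PRS(X_Σ) =
{ (2; 1) ×2,  (2; 1,1),  (3; —),  (3; 1) ×2,  (4; 1),  (4; 1,1),  (4; 1,2) }


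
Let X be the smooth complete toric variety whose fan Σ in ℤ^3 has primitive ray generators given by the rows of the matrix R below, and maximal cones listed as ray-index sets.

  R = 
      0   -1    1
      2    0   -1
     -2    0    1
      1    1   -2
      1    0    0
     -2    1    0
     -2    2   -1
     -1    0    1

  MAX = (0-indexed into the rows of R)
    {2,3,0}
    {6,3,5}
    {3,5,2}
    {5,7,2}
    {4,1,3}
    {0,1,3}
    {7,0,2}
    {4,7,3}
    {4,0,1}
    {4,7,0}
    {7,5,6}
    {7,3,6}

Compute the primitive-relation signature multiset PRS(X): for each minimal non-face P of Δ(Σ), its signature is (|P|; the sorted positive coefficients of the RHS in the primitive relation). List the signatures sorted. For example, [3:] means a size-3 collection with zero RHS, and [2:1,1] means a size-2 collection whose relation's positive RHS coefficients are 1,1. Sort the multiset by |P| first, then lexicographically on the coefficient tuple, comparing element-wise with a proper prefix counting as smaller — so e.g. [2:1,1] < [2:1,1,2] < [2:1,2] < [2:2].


Σ has 14 primitive collections:

  • {1,2}:  v_{1} + v_{2} = 0 ; sig = [2:]
  • {0,5}:  v_{0} + v_{5} = v_{2} ; sig = [2:1]
  • {0,6}:  v_{0} + v_{6} = v_{5} ; sig = [2:1]
  • {1,7}:  v_{1} + v_{7} = v_{4} ; sig = [2:1]
  • {2,4}:  v_{2} + v_{4} = v_{7} ; sig = [2:1]
  • {1,5}:  v_{1} + v_{5} = v_{3} + v_{7} ; sig = [2:1,1]
  • {4,5}:  v_{4} + v_{5} = v_{3} + 2·v_{7} ; sig = [2:1,2]
  • {2,6}:  v_{2} + v_{6} = 2·v_{5} ; sig = [2:2]
  • {1,6}:  v_{1} + v_{6} = 2·v_{3} + 2·v_{7} ; sig = [2:2,2]
  • {4,6}:  v_{4} + v_{6} = 2·v_{3} + 3·v_{7} ; sig = [2:2,3]
  • {0,3,7}:  v_{0} + v_{3} + v_{7} = 0 ; sig = [3:]
  • {0,3,4}:  v_{0} + v_{3} + v_{4} = v_{1} ; sig = [3:1]
  • {2,3,7}:  v_{2} + v_{3} + v_{7} = v_{5} ; sig = [3:1]
  • {3,5,7}:  v_{3} + v_{5} + v_{7} = v_{6} ; sig = [3:1]

so the primitive-relation signature multiset is
[[2:], [2:1], [2:1], [2:1], [2:1], [2:1,1], [2:1,2], [2:2], [2:2,2], [2:2,3], [3:], [3:1], [3:1], [3:1]]


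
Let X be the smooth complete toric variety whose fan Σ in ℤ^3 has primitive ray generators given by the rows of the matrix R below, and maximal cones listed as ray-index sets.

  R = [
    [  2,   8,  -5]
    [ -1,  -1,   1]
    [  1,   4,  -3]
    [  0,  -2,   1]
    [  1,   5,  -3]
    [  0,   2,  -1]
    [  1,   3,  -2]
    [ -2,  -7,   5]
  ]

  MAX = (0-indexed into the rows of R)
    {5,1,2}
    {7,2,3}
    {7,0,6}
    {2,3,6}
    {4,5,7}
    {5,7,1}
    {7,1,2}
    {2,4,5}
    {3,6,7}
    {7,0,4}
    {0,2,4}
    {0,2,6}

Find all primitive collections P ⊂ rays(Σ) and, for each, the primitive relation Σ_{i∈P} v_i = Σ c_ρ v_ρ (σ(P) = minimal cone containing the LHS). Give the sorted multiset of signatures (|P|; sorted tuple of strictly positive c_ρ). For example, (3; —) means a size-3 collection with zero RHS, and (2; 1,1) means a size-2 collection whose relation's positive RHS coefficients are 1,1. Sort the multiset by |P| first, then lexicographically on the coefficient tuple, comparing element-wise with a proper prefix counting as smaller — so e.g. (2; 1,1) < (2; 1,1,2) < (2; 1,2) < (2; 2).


Primitive collections (14):

  P={3,5}:  v_{3} + v_{5} = 0  ⟹  sig = (2; —)
  P={1,6}:  v_{1} + v_{6} = v_{5}  ⟹  sig = (2; 1)
  P={3,4}:  v_{3} + v_{4} = v_{6}  ⟹  sig = (2; 1)
  P={4,6}:  v_{4} + v_{6} = v_{0}  ⟹  sig = (2; 1)
  P={5,6}:  v_{5} + v_{6} = v_{4}  ⟹  sig = (2; 1)
  P={0,1}:  v_{0} + v_{1} = v_{4} + v_{5}  ⟹  sig = (2; 1,1)
  P={1,3}:  v_{1} + v_{3} = v_{2} + v_{7}  ⟹  sig = (2; 1,1)
  P={0,3}:  v_{0} + v_{3} = 2·v_{6}  ⟹  sig = (2; 2)
  P={0,5}:  v_{0} + v_{5} = 2·v_{4}  ⟹  sig = (2; 2)
  P={1,4}:  v_{1} + v_{4} = 2·v_{5}  ⟹  sig = (2; 2)
  P={2,6,7}:  v_{2} + v_{6} + v_{7} = 0  ⟹  sig = (3; —)
  P={0,2,7}:  v_{0} + v_{2} + v_{7} = v_{4}  ⟹  sig = (3; 1)
  P={2,4,7}:  v_{2} + v_{4} + v_{7} = v_{5}  ⟹  sig = (3; 1)
  P={2,5,7}:  v_{2} + v_{5} + v_{7} = v_{1}  ⟹  sig = (3; 1)

Signatures (|P|; sorted positive RHS coefficients), sorted:
    |P|=2: 10 collections, coeffs (), (1), (1), (1), (1), (1,1), (1,1), (2), (2), (2)
    |P|=3: 4 collections, coeffs (), (1), (1), (1)


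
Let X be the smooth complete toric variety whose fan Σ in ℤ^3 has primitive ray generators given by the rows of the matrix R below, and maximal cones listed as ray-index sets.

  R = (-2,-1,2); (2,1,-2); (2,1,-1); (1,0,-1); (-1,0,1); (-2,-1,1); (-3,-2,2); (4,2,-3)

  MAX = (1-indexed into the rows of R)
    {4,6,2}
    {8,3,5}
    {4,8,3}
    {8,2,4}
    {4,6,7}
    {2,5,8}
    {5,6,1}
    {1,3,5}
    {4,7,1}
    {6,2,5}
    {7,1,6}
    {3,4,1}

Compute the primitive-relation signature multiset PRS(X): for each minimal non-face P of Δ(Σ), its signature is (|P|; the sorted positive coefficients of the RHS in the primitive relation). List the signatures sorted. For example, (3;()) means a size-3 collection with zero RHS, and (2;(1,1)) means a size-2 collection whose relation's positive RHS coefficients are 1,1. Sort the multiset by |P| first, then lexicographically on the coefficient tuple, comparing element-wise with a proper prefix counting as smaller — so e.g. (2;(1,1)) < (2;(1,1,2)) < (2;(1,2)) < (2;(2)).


11 minimal non-faces of Δ(Σ) (on 8 rays):

  P={1,2}:  v_{1} + v_{2} = 0  so sig = (2;())
  P={3,6}:  v_{3} + v_{6} = 0  so sig = (2;())
  P={4,5}:  v_{4} + v_{5} = 0  so sig = (2;())
  P={1,8}:  v_{1} + v_{8} = v_{3}  so sig = (2;(1))
  P={2,3}:  v_{2} + v_{3} = v_{8}  so sig = (2;(1))
  P={6,8}:  v_{6} + v_{8} = v_{2}  so sig = (2;(1))
  P={7,8}:  v_{7} + v_{8} = v_{4}  so sig = (2;(1))
  P={2,7}:  v_{2} + v_{7} = v_{4} + v_{6}  so sig = (2;(1,1))
  P={3,7}:  v_{3} + v_{7} = v_{1} + v_{4}  so sig = (2;(1,1))
  P={5,7}:  v_{5} + v_{7} = v_{1} + v_{6}  so sig = (2;(1,1))
  P={1,4,6}:  v_{1} + v_{4} + v_{6} = v_{7}  so sig = (3;(1))

Sorted signature multiset PRS(X):
[(2;()), (2;()), (2;()), (2;(1)), (2;(1)), (2;(1)), (2;(1)), (2;(1,1)), (2;(1,1)), (2;(1,1)), (3;(1))]


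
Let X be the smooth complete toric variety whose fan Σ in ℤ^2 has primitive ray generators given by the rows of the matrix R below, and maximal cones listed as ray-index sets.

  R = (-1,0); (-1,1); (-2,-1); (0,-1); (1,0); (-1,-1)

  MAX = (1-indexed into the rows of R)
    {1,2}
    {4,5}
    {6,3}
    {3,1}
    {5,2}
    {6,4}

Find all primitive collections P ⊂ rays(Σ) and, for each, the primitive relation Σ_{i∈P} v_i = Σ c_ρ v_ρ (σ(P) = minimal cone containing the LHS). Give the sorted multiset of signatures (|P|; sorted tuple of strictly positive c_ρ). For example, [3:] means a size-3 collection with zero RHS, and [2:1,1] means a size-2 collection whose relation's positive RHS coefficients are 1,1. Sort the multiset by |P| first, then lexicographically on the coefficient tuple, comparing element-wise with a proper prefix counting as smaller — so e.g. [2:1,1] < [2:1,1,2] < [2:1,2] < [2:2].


Primitive collections (9):

  {1,5}:  v_{1} + v_{5} = 0  so sig = [2:]
  {1,4}:  v_{1} + v_{4} = v_{6}  so sig = [2:1]
  {1,6}:  v_{1} + v_{6} = v_{3}  so sig = [2:1]
  {2,4}:  v_{2} + v_{4} = v_{1}  so sig = [2:1]
  {3,5}:  v_{3} + v_{5} = v_{6}  so sig = [2:1]
  {5,6}:  v_{5} + v_{6} = v_{4}  so sig = [2:1]
  {2,6}:  v_{2} + v_{6} = 2·v_{1}  so sig = [2:2]
  {3,4}:  v_{3} + v_{4} = 2·v_{6}  so sig = [2:2]
  {2,3}:  v_{2} + v_{3} = 3·v_{1}  so sig = [2:3]

Sorted signature multiset PRS(X):
[[2:], [2:1], [2:1], [2:1], [2:1], [2:1], [2:2], [2:2], [2:3]]


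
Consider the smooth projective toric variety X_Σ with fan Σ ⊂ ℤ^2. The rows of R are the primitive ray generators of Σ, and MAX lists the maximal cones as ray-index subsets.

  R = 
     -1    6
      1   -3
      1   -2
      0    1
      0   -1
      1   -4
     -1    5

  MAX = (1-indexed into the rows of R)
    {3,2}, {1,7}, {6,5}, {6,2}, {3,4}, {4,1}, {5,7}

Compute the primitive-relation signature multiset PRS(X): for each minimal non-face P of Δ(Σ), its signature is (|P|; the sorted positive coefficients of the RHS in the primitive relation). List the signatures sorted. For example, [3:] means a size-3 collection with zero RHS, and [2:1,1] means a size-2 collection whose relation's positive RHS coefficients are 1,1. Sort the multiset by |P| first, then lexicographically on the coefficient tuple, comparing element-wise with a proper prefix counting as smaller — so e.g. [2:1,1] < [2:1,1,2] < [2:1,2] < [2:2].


Primitive collections (14):

  {4,5}:  v_{4} + v_{5} = 0  →  sig = [2:]
  {1,5}:  v_{1} + v_{5} = v_{7}  →  sig = [2:1]
  {2,4}:  v_{2} + v_{4} = v_{3}  →  sig = [2:1]
  {2,5}:  v_{2} + v_{5} = v_{6}  →  sig = [2:1]
  {3,5}:  v_{3} + v_{5} = v_{2}  →  sig = [2:1]
  {4,6}:  v_{4} + v_{6} = v_{2}  →  sig = [2:1]
  {4,7}:  v_{4} + v_{7} = v_{1}  →  sig = [2:1]
  {6,7}:  v_{6} + v_{7} = v_{4}  →  sig = [2:1]
  {1,6}:  v_{1} + v_{6} = 2·v_{4}  →  sig = [2:2]
  {2,7}:  v_{2} + v_{7} = 2·v_{4}  →  sig = [2:2]
  {3,6}:  v_{3} + v_{6} = 2·v_{2}  →  sig = [2:2]
  {1,2}:  v_{1} + v_{2} = 3·v_{4}  →  sig = [2:3]
  {3,7}:  v_{3} + v_{7} = 3·v_{4}  →  sig = [2:3]
  {1,3}:  v_{1} + v_{3} = 4·v_{4}  →  sig = [2:4]

Sorted signature multiset PRS(X):
{ [2:],  [2:1] ×7,  [2:2] ×3,  [2:3] ×2,  [2:4] }


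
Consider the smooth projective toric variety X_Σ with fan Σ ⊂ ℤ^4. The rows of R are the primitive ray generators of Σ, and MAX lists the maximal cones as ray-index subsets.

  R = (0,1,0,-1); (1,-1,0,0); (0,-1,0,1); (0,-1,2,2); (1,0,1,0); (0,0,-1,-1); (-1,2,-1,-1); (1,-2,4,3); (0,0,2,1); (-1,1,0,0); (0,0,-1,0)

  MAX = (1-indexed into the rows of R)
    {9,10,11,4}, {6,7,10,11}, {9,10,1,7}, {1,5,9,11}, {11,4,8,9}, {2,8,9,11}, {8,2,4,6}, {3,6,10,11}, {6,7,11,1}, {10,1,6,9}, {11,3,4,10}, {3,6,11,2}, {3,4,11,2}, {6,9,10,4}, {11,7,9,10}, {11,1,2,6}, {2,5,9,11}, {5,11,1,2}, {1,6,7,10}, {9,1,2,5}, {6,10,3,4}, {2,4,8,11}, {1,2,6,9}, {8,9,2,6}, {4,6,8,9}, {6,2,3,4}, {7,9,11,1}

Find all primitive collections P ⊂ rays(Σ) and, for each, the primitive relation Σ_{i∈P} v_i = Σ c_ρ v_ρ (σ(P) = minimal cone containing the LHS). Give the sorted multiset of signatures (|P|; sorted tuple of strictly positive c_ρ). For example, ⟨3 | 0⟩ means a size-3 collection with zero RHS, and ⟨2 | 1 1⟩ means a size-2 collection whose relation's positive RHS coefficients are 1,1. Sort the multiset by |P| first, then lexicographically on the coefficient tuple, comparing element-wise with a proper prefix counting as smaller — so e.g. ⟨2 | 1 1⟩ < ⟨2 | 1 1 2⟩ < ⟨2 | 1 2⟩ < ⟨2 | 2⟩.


|primitive collections| = 24. Relations:

  P={1,3}:  v_{1} + v_{3} = 0  ⟹  sig = ⟨2 | 0⟩
  P={2,10}:  v_{2} + v_{10} = 0  ⟹  sig = ⟨2 | 0⟩
  P={1,4}:  v_{1} + v_{4} = v_{9}  ⟹  sig = ⟨2 | 1⟩
  P={3,9}:  v_{3} + v_{9} = v_{4}  ⟹  sig = ⟨2 | 1⟩
  P={2,7}:  v_{2} + v_{7} = v_{1} + v_{11}  ⟹  sig = ⟨2 | 1 1⟩
  P={3,7}:  v_{3} + v_{7} = v_{10} + v_{11}  ⟹  sig = ⟨2 | 1 1⟩
  P={5,6}:  v_{5} + v_{6} = v_{1} + v_{2}  ⟹  sig = ⟨2 | 1 1⟩
  P={8,10}:  v_{8} + v_{10} = v_{4} + v_{9}  ⟹  sig = ⟨2 | 1 1⟩
  P={3,5}:  v_{3} + v_{5} = v_{2} + v_{9} + v_{11}  ⟹  sig = ⟨2 | 1 1 1⟩
  P={4,7}:  v_{4} + v_{7} = v_{9} + v_{10} + v_{11}  ⟹  sig = ⟨2 | 1 1 1⟩
  P={5,10}:  v_{5} + v_{10} = v_{1} + v_{9} + v_{11}  ⟹  sig = ⟨2 | 1 1 1⟩
  P={4,5}:  v_{4} + v_{5} = v_{2} + 2·v_{9} + v_{11}  ⟹  sig = ⟨2 | 1 1 2⟩
  P={1,8}:  v_{1} + v_{8} = v_{2} + 2·v_{9}  ⟹  sig = ⟨2 | 1 2⟩
  P={3,8}:  v_{3} + v_{8} = v_{2} + 2·v_{4}  ⟹  sig = ⟨2 | 1 2⟩
  P={7,8}:  v_{7} + v_{8} = 2·v_{9} + v_{11}  ⟹  sig = ⟨2 | 1 2⟩
  P={5,7}:  v_{5} + v_{7} = 2·v_{1} + v_{9} + 2·v_{11}  ⟹  sig = ⟨2 | 1 2 2⟩
  P={5,8}:  v_{5} + v_{8} = 2·v_{2} + 3·v_{9} + v_{11}  ⟹  sig = ⟨2 | 1 2 3⟩
  P={6,9,11}:  v_{6} + v_{9} + v_{11} = 0  ⟹  sig = ⟨3 | 0⟩
  P={1,10,11}:  v_{1} + v_{10} + v_{11} = v_{7}  ⟹  sig = ⟨3 | 1⟩
  P={2,4,9}:  v_{2} + v_{4} + v_{9} = v_{8}  ⟹  sig = ⟨3 | 1⟩
  P={4,6,11}:  v_{4} + v_{6} + v_{11} = v_{3}  ⟹  sig = ⟨3 | 1⟩
  P={6,7,9}:  v_{6} + v_{7} + v_{9} = v_{1} + v_{10}  ⟹  sig = ⟨3 | 1 1⟩
  P={6,8,11}:  v_{6} + v_{8} + v_{11} = v_{2} + v_{4}  ⟹  sig = ⟨3 | 1 1⟩
  P={1,2,9,11}:  v_{1} + v_{2} + v_{9} + v_{11} = v_{5}  ⟹  sig = ⟨4 | 1⟩

Hence PRS(X_Σ) =
[⟨2 | 0⟩, ⟨2 | 0⟩, ⟨2 | 1⟩, ⟨2 | 1⟩, ⟨2 | 1 1⟩, ⟨2 | 1 1⟩, ⟨2 | 1 1⟩, ⟨2 | 1 1⟩, ⟨2 | 1 1 1⟩, ⟨2 | 1 1 1⟩, ⟨2 | 1 1 1⟩, ⟨2 | 1 1 2⟩, ⟨2 | 1 2⟩, ⟨2 | 1 2⟩, ⟨2 | 1 2⟩, ⟨2 | 1 2 2⟩, ⟨2 | 1 2 3⟩, ⟨3 | 0⟩, ⟨3 | 1⟩, ⟨3 | 1⟩, ⟨3 | 1⟩, ⟨3 | 1 1⟩, ⟨3 | 1 1⟩, ⟨4 | 1⟩]


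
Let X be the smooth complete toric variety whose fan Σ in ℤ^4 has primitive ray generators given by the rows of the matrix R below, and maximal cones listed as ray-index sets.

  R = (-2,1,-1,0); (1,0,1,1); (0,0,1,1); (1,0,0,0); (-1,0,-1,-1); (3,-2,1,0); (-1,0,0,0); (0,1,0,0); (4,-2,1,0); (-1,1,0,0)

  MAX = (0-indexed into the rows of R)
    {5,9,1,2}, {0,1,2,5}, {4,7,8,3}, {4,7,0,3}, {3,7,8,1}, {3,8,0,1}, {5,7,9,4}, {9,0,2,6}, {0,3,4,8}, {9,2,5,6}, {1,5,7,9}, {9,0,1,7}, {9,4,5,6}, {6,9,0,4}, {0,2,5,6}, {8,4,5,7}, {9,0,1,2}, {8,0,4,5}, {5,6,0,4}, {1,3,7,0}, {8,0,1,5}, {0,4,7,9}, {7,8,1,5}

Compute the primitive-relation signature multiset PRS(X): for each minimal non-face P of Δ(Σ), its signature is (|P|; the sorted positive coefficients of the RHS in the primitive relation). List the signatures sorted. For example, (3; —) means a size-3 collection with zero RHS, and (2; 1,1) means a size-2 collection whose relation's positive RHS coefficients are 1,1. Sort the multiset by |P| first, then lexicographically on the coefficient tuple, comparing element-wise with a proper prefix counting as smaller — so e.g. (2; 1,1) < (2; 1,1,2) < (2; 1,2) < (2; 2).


The 15 primitive collections of Σ (r=10, n=4):

  {1,4}:  v_{1} + v_{4} = 0 — sig = (2; —)
  {3,6}:  v_{3} + v_{6} = 0 — sig = (2; —)
  {1,6}:  v_{1} + v_{6} = v_{2} — sig = (2; 1)
  {2,3}:  v_{2} + v_{3} = v_{1} — sig = (2; 1)
  {2,4}:  v_{2} + v_{4} = v_{6} — sig = (2; 1)
  {3,5}:  v_{3} + v_{5} = v_{8} — sig = (2; 1)
  {3,9}:  v_{3} + v_{9} = v_{7} — sig = (2; 1)
  {6,7}:  v_{6} + v_{7} = v_{9} — sig = (2; 1)
  {6,8}:  v_{6} + v_{8} = v_{5} — sig = (2; 1)
  {2,7}:  v_{2} + v_{7} = v_{1} + v_{9} — sig = (2; 1,1)
  {2,8}:  v_{2} + v_{8} = v_{1} + v_{5} — sig = (2; 1,1)
  {8,9}:  v_{8} + v_{9} = v_{5} + v_{7} — sig = (2; 1,1)
  {0,5,9}:  v_{0} + v_{5} + v_{9} = 0 — sig = (3; —)
  {0,5,7}:  v_{0} + v_{5} + v_{7} = v_{3} — sig = (3; 1)
  {0,7,8}:  v_{0} + v_{7} + v_{8} = 2·v_{3} — sig = (3; 2)

Hence PRS(X_Σ) =
    |P|=2: 12 collections, coeffs (), (), (1), (1), (1), (1), (1), (1), (1), (1,1), (1,1), (1,1)
    |P|=3: 3 collections, coeffs (), (1), (2)


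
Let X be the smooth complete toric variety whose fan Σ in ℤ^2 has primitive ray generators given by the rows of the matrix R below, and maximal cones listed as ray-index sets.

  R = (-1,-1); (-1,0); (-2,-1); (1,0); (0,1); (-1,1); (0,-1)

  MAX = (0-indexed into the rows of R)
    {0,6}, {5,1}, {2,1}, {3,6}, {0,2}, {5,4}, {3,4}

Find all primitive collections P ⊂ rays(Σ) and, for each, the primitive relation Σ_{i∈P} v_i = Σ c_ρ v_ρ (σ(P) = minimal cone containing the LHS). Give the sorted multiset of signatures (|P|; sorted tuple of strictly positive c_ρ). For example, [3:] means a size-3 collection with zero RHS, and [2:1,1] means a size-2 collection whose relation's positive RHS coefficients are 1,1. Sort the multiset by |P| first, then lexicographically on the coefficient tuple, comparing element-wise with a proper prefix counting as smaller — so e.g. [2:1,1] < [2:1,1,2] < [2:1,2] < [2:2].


Minimal non-faces — 14 found among 7 rays, 7 max cones:

  P = {1,3}:  v_{1} + v_{3} = 0 — sig = [2:]
  P = {4,6}:  v_{4} + v_{6} = 0 — sig = [2:]
  P = {0,1}:  v_{0} + v_{1} = v_{2} — sig = [2:1]
  P = {0,3}:  v_{0} + v_{3} = v_{6} — sig = [2:1]
  P = {0,4}:  v_{0} + v_{4} = v_{1} — sig = [2:1]
  P = {1,4}:  v_{1} + v_{4} = v_{5} — sig = [2:1]
  P = {1,6}:  v_{1} + v_{6} = v_{0} — sig = [2:1]
  P = {2,3}:  v_{2} + v_{3} = v_{0} — sig = [2:1]
  P = {3,5}:  v_{3} + v_{5} = v_{4} — sig = [2:1]
  P = {5,6}:  v_{5} + v_{6} = v_{1} — sig = [2:1]
  P = {0,5}:  v_{0} + v_{5} = 2·v_{1} — sig = [2:2]
  P = {2,4}:  v_{2} + v_{4} = 2·v_{1} — sig = [2:2]
  P = {2,6}:  v_{2} + v_{6} = 2·v_{0} — sig = [2:2]
  P = {2,5}:  v_{2} + v_{5} = 3·v_{1} — sig = [2:3]

Hence PRS(X_Σ) =
[[2:], [2:], [2:1], [2:1], [2:1], [2:1], [2:1], [2:1], [2:1], [2:1], [2:2], [2:2], [2:2], [2:3]]


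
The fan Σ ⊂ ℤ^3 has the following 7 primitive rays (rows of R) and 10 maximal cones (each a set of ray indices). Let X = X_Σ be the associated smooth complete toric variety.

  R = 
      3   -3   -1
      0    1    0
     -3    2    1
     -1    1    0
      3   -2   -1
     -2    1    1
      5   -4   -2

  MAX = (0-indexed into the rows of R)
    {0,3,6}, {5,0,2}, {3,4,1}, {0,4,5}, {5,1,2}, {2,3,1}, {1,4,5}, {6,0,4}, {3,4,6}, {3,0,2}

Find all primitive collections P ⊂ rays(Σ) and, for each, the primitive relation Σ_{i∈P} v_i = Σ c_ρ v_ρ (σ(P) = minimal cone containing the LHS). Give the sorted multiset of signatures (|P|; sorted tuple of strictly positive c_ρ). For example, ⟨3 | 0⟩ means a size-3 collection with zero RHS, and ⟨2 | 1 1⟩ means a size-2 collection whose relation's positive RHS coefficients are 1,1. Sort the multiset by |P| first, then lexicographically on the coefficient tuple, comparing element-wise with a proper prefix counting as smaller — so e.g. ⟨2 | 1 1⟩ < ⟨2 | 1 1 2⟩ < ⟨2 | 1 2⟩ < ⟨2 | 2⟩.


The 7 primitive collections of Σ (r=7, n=3):

  P={2,4}:  v_{2} + v_{4} = 0 — sig = ⟨2 | 0⟩
  P={0,1}:  v_{0} + v_{1} = v_{4} — sig = ⟨2 | 1⟩
  P={3,5}:  v_{3} + v_{5} = v_{2} — sig = ⟨2 | 1⟩
  P={5,6}:  v_{5} + v_{6} = v_{0} — sig = ⟨2 | 1⟩
  P={2,6}:  v_{2} + v_{6} = v_{0} + v_{3} — sig = ⟨2 | 1 1⟩
  P={1,6}:  v_{1} + v_{6} = v_{3} + 2·v_{4} — sig = ⟨2 | 1 2⟩
  P={0,3,4}:  v_{0} + v_{3} + v_{4} = v_{6} — sig = ⟨3 | 1⟩

Hence PRS(X_Σ) =
{ ⟨2 | 0⟩,  ⟨2 | 1⟩ ×3,  ⟨2 | 1 1⟩,  ⟨2 | 1 2⟩,  ⟨3 | 1⟩ }


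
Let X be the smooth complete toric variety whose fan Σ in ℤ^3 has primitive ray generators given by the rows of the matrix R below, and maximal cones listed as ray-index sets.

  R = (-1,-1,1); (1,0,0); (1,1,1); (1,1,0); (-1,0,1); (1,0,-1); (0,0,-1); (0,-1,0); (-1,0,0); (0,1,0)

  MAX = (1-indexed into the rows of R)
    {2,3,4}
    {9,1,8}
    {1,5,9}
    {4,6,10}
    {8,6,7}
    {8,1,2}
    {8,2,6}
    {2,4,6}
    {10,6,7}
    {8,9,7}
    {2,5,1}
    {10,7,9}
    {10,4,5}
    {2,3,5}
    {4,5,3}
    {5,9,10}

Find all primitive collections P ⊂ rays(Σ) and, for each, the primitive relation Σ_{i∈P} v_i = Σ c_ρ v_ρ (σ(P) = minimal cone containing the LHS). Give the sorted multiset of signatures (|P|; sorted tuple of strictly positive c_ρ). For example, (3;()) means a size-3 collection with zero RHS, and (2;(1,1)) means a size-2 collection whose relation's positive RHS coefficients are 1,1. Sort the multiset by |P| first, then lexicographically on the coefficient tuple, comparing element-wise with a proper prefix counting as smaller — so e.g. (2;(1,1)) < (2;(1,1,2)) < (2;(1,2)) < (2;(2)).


Σ has 22 primitive collections:

  P={2,9}:  v_{2} + v_{9} = 0  so sig = (2;())
  P={5,6}:  v_{5} + v_{6} = 0  so sig = (2;())
  P={8,10}:  v_{8} + v_{10} = 0  so sig = (2;())
  P={1,6}:  v_{1} + v_{6} = v_{8}  so sig = (2;(1))
  P={1,10}:  v_{1} + v_{10} = v_{5}  so sig = (2;(1))
  P={2,7}:  v_{2} + v_{7} = v_{6}  so sig = (2;(1))
  P={2,10}:  v_{2} + v_{10} = v_{4}  so sig = (2;(1))
  P={3,7}:  v_{3} + v_{7} = v_{4}  so sig = (2;(1))
  P={4,8}:  v_{4} + v_{8} = v_{2}  so sig = (2;(1))
  P={4,9}:  v_{4} + v_{9} = v_{10}  so sig = (2;(1))
  P={5,7}:  v_{5} + v_{7} = v_{9}  so sig = (2;(1))
  P={5,8}:  v_{5} + v_{8} = v_{1}  so sig = (2;(1))
  P={6,9}:  v_{6} + v_{9} = v_{7}  so sig = (2;(1))
  P={1,4}:  v_{1} + v_{4} = v_{2} + v_{5}  so sig = (2;(1,1))
  P={1,7}:  v_{1} + v_{7} = v_{8} + v_{9}  so sig = (2;(1,1))
  P={3,6}:  v_{3} + v_{6} = v_{2} + v_{4}  so sig = (2;(1,1))
  P={3,9}:  v_{3} + v_{9} = v_{4} + v_{5}  so sig = (2;(1,1))
  P={4,7}:  v_{4} + v_{7} = v_{6} + v_{10}  so sig = (2;(1,1))
  P={3,8}:  v_{3} + v_{8} = 2·v_{2} + v_{5}  so sig = (2;(1,2))
  P={3,10}:  v_{3} + v_{10} = 2·v_{4} + v_{5}  so sig = (2;(1,2))
  P={1,3}:  v_{1} + v_{3} = 2·v_{2} + 2·v_{5}  so sig = (2;(2,2))
  P={2,4,5}:  v_{2} + v_{4} + v_{5} = v_{3}  so sig = (3;(1))

so the primitive-relation signature multiset is
{ (2;()) ×3,  (2;(1)) ×10,  (2;(1,1)) ×5,  (2;(1,2)) ×2,  (2;(2,2)),  (3;(1)) }


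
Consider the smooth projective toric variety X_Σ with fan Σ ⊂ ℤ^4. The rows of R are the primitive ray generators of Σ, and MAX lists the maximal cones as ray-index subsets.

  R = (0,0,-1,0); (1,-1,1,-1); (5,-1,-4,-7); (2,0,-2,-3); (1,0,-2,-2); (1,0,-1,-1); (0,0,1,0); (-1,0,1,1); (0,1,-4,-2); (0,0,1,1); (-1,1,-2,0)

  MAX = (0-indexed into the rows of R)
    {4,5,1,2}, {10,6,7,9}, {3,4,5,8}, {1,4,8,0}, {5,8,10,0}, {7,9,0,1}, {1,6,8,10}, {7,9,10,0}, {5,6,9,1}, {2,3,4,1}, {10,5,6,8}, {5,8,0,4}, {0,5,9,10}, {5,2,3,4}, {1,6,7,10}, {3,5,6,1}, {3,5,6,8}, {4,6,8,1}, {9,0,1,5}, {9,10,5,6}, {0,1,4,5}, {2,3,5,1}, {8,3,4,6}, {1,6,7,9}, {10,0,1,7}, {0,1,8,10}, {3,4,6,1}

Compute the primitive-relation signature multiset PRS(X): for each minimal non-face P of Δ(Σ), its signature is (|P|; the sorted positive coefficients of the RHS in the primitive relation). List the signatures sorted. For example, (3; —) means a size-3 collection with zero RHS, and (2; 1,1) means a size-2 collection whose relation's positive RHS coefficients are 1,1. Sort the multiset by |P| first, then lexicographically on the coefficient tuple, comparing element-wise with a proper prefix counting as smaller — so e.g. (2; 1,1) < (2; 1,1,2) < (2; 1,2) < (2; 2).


23 minimal non-faces of Δ(Σ) (on 11 rays):

  • {0,6}:  v_{0} + v_{6} = 0 ; sig = (2; —)
  • {5,7}:  v_{5} + v_{7} = 0 ; sig = (2; —)
  • {4,9}:  v_{4} + v_{9} = v_{5} ; sig = (2; 1)
  • {4,10}:  v_{4} + v_{10} = v_{8} ; sig = (2; 1)
  • {0,3}:  v_{0} + v_{3} = v_{4} + v_{5} ; sig = (2; 1,1)
  • {3,7}:  v_{3} + v_{7} = v_{4} + v_{6} ; sig = (2; 1,1)
  • {4,7}:  v_{4} + v_{7} = v_{1} + v_{10} ; sig = (2; 1,1)
  • {8,9}:  v_{8} + v_{9} = v_{5} + v_{10} ; sig = (2; 1,1)
  • {2,7}:  v_{2} + v_{7} = v_{1} + v_{3} + v_{4} ; sig = (2; 1,1,1)
  • {3,10}:  v_{3} + v_{10} = v_{5} + v_{6} + v_{8} ; sig = (2; 1,1,1)
  • {2,9}:  v_{2} + v_{9} = v_{1} + v_{3} + 2·v_{5} ; sig = (2; 1,1,2)
  • {2,6}:  v_{2} + v_{6} = v_{1} + 2·v_{3} ; sig = (2; 1,2)
  • {2,10}:  v_{2} + v_{10} = v_{3} + 2·v_{4} ; sig = (2; 1,2)
  • {3,9}:  v_{3} + v_{9} = 2·v_{5} + v_{6} ; sig = (2; 1,2)
  • {7,8}:  v_{7} + v_{8} = v_{1} + 2·v_{10} ; sig = (2; 1,2)
  • {0,2}:  v_{0} + v_{2} = v_{1} + 2·v_{4} + 2·v_{5} ; sig = (2; 1,2,2)
  • {2,8}:  v_{2} + v_{8} = v_{3} + 3·v_{4} ; sig = (2; 1,3)
  • {1,9,10}:  v_{1} + v_{9} + v_{10} = 0 ; sig = (3; —)
  • {1,5,10}:  v_{1} + v_{5} + v_{10} = v_{4} ; sig = (3; 1)
  • {4,5,6}:  v_{4} + v_{5} + v_{6} = v_{3} ; sig = (3; 1)
  • {1,3,8}:  v_{1} + v_{3} + v_{8} = 3·v_{4} + v_{6} ; sig = (3; 1,3)
  • {1,5,8}:  v_{1} + v_{5} + v_{8} = 2·v_{4} ; sig = (3; 2)
  • {1,3,4,5}:  v_{1} + v_{3} + v_{4} + v_{5} = v_{2} ; sig = (4; 1)

so the primitive-relation signature multiset is
{ (2; —) ×2,  (2; 1) ×2,  (2; 1,1) ×4,  (2; 1,1,1) ×2,  (2; 1,1,2),  (2; 1,2) ×4,  (2; 1,2,2),  (2; 1,3),  (3; —),  (3; 1) ×2,  (3; 1,3),  (3; 2),  (4; 1) }


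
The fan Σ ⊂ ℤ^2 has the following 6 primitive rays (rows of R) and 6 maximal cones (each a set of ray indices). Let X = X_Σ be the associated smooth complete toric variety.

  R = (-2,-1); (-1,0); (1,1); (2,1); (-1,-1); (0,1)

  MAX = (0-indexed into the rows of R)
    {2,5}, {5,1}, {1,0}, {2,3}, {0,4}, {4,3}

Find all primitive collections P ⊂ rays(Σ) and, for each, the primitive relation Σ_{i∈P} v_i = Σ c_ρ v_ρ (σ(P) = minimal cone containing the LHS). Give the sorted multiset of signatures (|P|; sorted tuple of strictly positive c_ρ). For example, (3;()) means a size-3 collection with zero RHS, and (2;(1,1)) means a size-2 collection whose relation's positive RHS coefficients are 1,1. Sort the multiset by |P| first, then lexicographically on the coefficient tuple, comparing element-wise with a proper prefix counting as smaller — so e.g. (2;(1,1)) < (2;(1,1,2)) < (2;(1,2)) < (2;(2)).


Δ(Σ) — 6 vertices, 9 min non-faces:

  P={0,3}:  v_{0} + v_{3} = 0  ⟹  sig = (2;())
  P={2,4}:  v_{2} + v_{4} = 0  ⟹  sig = (2;())
  P={0,2}:  v_{0} + v_{2} = v_{1}  ⟹  sig = (2;(1))
  P={1,2}:  v_{1} + v_{2} = v_{5}  ⟹  sig = (2;(1))
  P={1,3}:  v_{1} + v_{3} = v_{2}  ⟹  sig = (2;(1))
  P={1,4}:  v_{1} + v_{4} = v_{0}  ⟹  sig = (2;(1))
  P={4,5}:  v_{4} + v_{5} = v_{1}  ⟹  sig = (2;(1))
  P={0,5}:  v_{0} + v_{5} = 2·v_{1}  ⟹  sig = (2;(2))
  P={3,5}:  v_{3} + v_{5} = 2·v_{2}  ⟹  sig = (2;(2))

so the primitive-relation signature multiset is
{ (2;()) ×2,  (2;(1)) ×5,  (2;(2)) ×2 }


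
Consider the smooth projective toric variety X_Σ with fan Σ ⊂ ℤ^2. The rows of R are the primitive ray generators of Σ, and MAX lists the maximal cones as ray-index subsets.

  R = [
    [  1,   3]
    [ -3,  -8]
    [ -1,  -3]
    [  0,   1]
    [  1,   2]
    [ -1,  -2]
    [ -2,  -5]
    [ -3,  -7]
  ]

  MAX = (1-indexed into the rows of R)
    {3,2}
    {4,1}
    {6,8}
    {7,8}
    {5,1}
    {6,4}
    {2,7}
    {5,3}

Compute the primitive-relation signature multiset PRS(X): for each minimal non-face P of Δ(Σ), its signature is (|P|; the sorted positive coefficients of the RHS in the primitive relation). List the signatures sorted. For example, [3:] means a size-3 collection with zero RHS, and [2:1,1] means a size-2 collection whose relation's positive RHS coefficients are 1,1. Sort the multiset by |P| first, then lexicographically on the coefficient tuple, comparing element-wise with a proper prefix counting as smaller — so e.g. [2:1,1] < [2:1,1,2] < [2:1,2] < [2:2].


Primitive collections (20):

  P = {1,3}:  v_{1} + v_{3} = 0 ; sig = [2:]
  P = {5,6}:  v_{5} + v_{6} = 0 ; sig = [2:]
  P = {1,2}:  v_{1} + v_{2} = v_{7} ; sig = [2:1]
  P = {1,6}:  v_{1} + v_{6} = v_{4} ; sig = [2:1]
  P = {1,7}:  v_{1} + v_{7} = v_{6} ; sig = [2:1]
  P = {2,4}:  v_{2} + v_{4} = v_{8} ; sig = [2:1]
  P = {3,4}:  v_{3} + v_{4} = v_{6} ; sig = [2:1]
  P = {3,6}:  v_{3} + v_{6} = v_{7} ; sig = [2:1]
  P = {3,7}:  v_{3} + v_{7} = v_{2} ; sig = [2:1]
  P = {4,5}:  v_{4} + v_{5} = v_{1} ; sig = [2:1]
  P = {5,7}:  v_{5} + v_{7} = v_{3} ; sig = [2:1]
  P = {5,8}:  v_{5} + v_{8} = v_{7} ; sig = [2:1]
  P = {6,7}:  v_{6} + v_{7} = v_{8} ; sig = [2:1]
  P = {1,8}:  v_{1} + v_{8} = 2·v_{6} ; sig = [2:2]
  P = {2,5}:  v_{2} + v_{5} = 2·v_{3} ; sig = [2:2]
  P = {2,6}:  v_{2} + v_{6} = 2·v_{7} ; sig = [2:2]
  P = {3,8}:  v_{3} + v_{8} = 2·v_{7} ; sig = [2:2]
  P = {4,7}:  v_{4} + v_{7} = 2·v_{6} ; sig = [2:2]
  P = {2,8}:  v_{2} + v_{8} = 3·v_{7} ; sig = [2:3]
  P = {4,8}:  v_{4} + v_{8} = 3·v_{6} ; sig = [2:3]

Sorted signature multiset PRS(X):
    |P|=2: 20 collections, coeffs (), (), (1), (1), (1), (1), (1), (1), (1), (1), (1), (1), (1), (2), (2), (2), (2), (2), (3), (3)


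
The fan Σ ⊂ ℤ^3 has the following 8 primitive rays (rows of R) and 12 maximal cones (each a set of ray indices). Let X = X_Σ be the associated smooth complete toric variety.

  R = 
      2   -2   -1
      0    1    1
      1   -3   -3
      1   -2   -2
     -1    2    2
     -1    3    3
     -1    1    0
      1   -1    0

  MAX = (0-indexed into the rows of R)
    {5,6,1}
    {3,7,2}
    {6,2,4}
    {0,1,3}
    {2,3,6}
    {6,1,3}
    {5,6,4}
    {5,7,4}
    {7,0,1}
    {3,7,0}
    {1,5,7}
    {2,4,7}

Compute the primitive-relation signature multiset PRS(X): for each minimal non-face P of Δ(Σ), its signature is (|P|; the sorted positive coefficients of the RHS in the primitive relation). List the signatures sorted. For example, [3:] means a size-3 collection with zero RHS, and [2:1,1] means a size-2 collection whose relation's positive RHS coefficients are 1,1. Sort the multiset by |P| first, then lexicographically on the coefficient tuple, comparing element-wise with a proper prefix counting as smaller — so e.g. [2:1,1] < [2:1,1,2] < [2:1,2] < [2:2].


Σ has 11 primitive collections:

  • {2,5}:  v_{2} + v_{5} = 0 — sig = [2:]
  • {3,4}:  v_{3} + v_{4} = 0 — sig = [2:]
  • {6,7}:  v_{6} + v_{7} = 0 — sig = [2:]
  • {1,2}:  v_{1} + v_{2} = v_{3} — sig = [2:1]
  • {1,4}:  v_{1} + v_{4} = v_{5} — sig = [2:1]
  • {3,5}:  v_{3} + v_{5} = v_{1} — sig = [2:1]
  • {0,4}:  v_{0} + v_{4} = v_{1} + v_{7} — sig = [2:1,1]
  • {0,6}:  v_{0} + v_{6} = v_{1} + v_{3} — sig = [2:1,1]
  • {0,2}:  v_{0} + v_{2} = 2·v_{3} + v_{7} — sig = [2:1,2]
  • {0,5}:  v_{0} + v_{5} = 2·v_{1} + v_{7} — sig = [2:1,2]
  • {1,3,7}:  v_{1} + v_{3} + v_{7} = v_{0} — sig = [3:1]

Hence PRS(X_Σ) =
    |P|=2: 10 collections, coeffs (), (), (), (1), (1), (1), (1,1), (1,1), (1,2), (1,2)
    |P|=3: 1 collection, coeffs (1)


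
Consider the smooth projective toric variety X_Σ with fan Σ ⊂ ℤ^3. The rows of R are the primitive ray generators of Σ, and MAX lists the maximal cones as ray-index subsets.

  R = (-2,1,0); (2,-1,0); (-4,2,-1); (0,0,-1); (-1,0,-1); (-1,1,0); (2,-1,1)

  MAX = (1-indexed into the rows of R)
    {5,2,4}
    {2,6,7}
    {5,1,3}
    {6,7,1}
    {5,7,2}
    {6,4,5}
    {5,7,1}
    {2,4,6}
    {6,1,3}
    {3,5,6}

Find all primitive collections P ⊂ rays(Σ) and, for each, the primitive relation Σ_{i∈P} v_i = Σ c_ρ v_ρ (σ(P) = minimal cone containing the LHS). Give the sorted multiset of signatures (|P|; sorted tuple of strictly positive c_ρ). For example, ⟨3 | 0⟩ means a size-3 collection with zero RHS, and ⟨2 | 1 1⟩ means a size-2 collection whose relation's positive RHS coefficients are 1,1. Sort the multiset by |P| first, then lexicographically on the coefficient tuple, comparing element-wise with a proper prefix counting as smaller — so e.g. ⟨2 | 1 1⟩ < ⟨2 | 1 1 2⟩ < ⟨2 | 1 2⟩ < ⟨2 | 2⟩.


Σ has 9 primitive collections:

  P={1,2}:  v_{1} + v_{2} = 0 — sig = ⟨2 | 0⟩
  P={3,7}:  v_{3} + v_{7} = v_{1} — sig = ⟨2 | 1⟩
  P={4,7}:  v_{4} + v_{7} = v_{2} — sig = ⟨2 | 1⟩
  P={1,4}:  v_{1} + v_{4} = v_{5} + v_{6} — sig = ⟨2 | 1 1⟩
  P={2,3}:  v_{2} + v_{3} = v_{5} + v_{6} — sig = ⟨2 | 1 1⟩
  P={3,4}:  v_{3} + v_{4} = 2·v_{5} + 2·v_{6} — sig = ⟨2 | 2 2⟩
  P={5,6,7}:  v_{5} + v_{6} + v_{7} = 0 — sig = ⟨3 | 0⟩
  P={1,5,6}:  v_{1} + v_{5} + v_{6} = v_{3} — sig = ⟨3 | 1⟩
  P={2,5,6}:  v_{2} + v_{5} + v_{6} = v_{4} — sig = ⟨3 | 1⟩

Hence PRS(X_Σ) =
[⟨2 | 0⟩, ⟨2 | 1⟩, ⟨2 | 1⟩, ⟨2 | 1 1⟩, ⟨2 | 1 1⟩, ⟨2 | 2 2⟩, ⟨3 | 0⟩, ⟨3 | 1⟩, ⟨3 | 1⟩]


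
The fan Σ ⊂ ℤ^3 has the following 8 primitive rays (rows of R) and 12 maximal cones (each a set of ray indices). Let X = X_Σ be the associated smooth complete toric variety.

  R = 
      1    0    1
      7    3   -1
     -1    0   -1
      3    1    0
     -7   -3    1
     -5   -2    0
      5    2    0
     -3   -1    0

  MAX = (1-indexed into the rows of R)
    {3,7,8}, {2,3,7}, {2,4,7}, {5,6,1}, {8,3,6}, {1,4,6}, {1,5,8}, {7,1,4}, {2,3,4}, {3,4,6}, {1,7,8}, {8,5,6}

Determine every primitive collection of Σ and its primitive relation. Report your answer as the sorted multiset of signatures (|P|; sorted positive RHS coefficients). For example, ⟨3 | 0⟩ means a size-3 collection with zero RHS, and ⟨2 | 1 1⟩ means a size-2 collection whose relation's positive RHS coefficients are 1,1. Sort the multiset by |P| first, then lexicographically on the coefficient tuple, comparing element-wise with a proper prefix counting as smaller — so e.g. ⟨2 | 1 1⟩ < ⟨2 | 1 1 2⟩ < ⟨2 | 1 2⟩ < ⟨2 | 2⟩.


|primitive collections| = 12. Relations:

  {1,3}:  v_{1} + v_{3} = 0  →  sig = ⟨2 | 0⟩
  {2,5}:  v_{2} + v_{5} = 0  →  sig = ⟨2 | 0⟩
  {4,8}:  v_{4} + v_{8} = 0  →  sig = ⟨2 | 0⟩
  {6,7}:  v_{6} + v_{7} = 0  →  sig = ⟨2 | 0⟩
  {1,2}:  v_{1} + v_{2} = v_{4} + v_{7}  →  sig = ⟨2 | 1 1⟩
  {2,6}:  v_{2} + v_{6} = v_{3} + v_{4}  →  sig = ⟨2 | 1 1⟩
  {2,8}:  v_{2} + v_{8} = v_{3} + v_{7}  →  sig = ⟨2 | 1 1⟩
  {3,5}:  v_{3} + v_{5} = v_{6} + v_{8}  →  sig = ⟨2 | 1 1⟩
  {4,5}:  v_{4} + v_{5} = v_{1} + v_{6}  →  sig = ⟨2 | 1 1⟩
  {5,7}:  v_{5} + v_{7} = v_{1} + v_{8}  →  sig = ⟨2 | 1 1⟩
  {1,6,8}:  v_{1} + v_{6} + v_{8} = v_{5}  →  sig = ⟨3 | 1⟩
  {3,4,7}:  v_{3} + v_{4} + v_{7} = v_{2}  →  sig = ⟨3 | 1⟩

Signatures (|P|; sorted positive RHS coefficients), sorted:
[⟨2 | 0⟩, ⟨2 | 0⟩, ⟨2 | 0⟩, ⟨2 | 0⟩, ⟨2 | 1 1⟩, ⟨2 | 1 1⟩, ⟨2 | 1 1⟩, ⟨2 | 1 1⟩, ⟨2 | 1 1⟩, ⟨2 | 1 1⟩, ⟨3 | 1⟩, ⟨3 | 1⟩]


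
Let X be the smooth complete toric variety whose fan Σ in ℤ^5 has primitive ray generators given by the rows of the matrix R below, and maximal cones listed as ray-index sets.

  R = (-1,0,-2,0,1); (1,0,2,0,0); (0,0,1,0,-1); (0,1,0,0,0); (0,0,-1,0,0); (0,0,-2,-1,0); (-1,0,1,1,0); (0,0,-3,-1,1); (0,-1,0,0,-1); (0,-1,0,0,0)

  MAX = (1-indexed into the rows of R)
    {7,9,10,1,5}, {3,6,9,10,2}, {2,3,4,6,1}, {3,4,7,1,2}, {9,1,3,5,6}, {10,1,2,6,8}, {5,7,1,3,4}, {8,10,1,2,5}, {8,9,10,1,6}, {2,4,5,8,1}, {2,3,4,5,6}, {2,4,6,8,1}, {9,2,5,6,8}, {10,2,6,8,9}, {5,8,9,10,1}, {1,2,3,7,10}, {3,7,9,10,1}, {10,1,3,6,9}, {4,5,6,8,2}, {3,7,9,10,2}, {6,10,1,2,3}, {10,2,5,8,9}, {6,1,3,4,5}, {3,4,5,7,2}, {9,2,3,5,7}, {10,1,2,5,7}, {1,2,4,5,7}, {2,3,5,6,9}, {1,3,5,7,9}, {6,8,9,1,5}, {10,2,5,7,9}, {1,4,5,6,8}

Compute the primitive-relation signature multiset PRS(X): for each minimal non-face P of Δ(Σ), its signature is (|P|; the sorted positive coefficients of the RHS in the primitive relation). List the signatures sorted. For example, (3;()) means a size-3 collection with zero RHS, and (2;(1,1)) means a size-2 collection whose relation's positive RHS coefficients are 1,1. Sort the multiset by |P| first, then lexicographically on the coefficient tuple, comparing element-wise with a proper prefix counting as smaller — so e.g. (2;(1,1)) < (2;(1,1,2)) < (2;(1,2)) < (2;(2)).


10 collections generate NE(X_Σ); each relation:

  P={4,10}:  v_{4} + v_{10} = 0  ⟹  sig = (2;())
  P={3,8}:  v_{3} + v_{8} = v_{6}  ⟹  sig = (2;(1))
  P={7,8}:  v_{7} + v_{8} = v_{1}  ⟹  sig = (2;(1))
  P={4,9}:  v_{4} + v_{9} = v_{3} + v_{5}  ⟹  sig = (2;(1,1))
  P={6,7}:  v_{6} + v_{7} = v_{1} + v_{3}  ⟹  sig = (2;(1,1))
  P={1,2,9}:  v_{1} + v_{2} + v_{9} = v_{10}  ⟹  sig = (3;(1))
  P={3,5,10}:  v_{3} + v_{5} + v_{10} = v_{9}  ⟹  sig = (3;(1))
  P={5,6,10}:  v_{5} + v_{6} + v_{10} = v_{8} + v_{9}  ⟹  sig = (3;(1,1))
  P={1,2,3,5}:  v_{1} + v_{2} + v_{3} + v_{5} = 0  ⟹  sig = (4;())
  P={1,2,5,6}:  v_{1} + v_{2} + v_{5} + v_{6} = v_{8}  ⟹  sig = (4;(1))

Sorted signature multiset PRS(X):
    (2;())
    (2;(1))
    (2;(1))
    (2;(1,1))
    (2;(1,1))
    (3;(1))
    (3;(1))
    (3;(1,1))
    (4;())
    (4;(1))


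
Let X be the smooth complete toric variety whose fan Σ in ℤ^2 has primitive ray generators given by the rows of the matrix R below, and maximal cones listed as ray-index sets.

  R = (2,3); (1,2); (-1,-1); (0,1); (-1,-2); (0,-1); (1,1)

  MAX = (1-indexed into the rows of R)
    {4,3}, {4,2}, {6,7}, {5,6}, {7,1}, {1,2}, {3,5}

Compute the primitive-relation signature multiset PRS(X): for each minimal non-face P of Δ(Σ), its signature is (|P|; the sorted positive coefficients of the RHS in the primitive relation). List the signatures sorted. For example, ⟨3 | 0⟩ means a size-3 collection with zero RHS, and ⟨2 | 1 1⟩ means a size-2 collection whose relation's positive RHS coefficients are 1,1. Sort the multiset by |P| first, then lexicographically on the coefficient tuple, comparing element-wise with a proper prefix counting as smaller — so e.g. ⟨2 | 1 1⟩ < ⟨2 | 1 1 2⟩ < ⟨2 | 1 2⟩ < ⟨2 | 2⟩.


The 14 primitive collections of Σ (r=7, n=2):

  P = {2,5}:  v_{2} + v_{5} = 0 — sig = ⟨2 | 0⟩
  P = {3,7}:  v_{3} + v_{7} = 0 — sig = ⟨2 | 0⟩
  P = {4,6}:  v_{4} + v_{6} = 0 — sig = ⟨2 | 0⟩
  P = {1,3}:  v_{1} + v_{3} = v_{2} — sig = ⟨2 | 1⟩
  P = {1,5}:  v_{1} + v_{5} = v_{7} — sig = ⟨2 | 1⟩
  P = {2,3}:  v_{2} + v_{3} = v_{4} — sig = ⟨2 | 1⟩
  P = {2,6}:  v_{2} + v_{6} = v_{7} — sig = ⟨2 | 1⟩
  P = {2,7}:  v_{2} + v_{7} = v_{1} — sig = ⟨2 | 1⟩
  P = {3,6}:  v_{3} + v_{6} = v_{5} — sig = ⟨2 | 1⟩
  P = {4,5}:  v_{4} + v_{5} = v_{3} — sig = ⟨2 | 1⟩
  P = {4,7}:  v_{4} + v_{7} = v_{2} — sig = ⟨2 | 1⟩
  P = {5,7}:  v_{5} + v_{7} = v_{6} — sig = ⟨2 | 1⟩
  P = {1,4}:  v_{1} + v_{4} = 2·v_{2} — sig = ⟨2 | 2⟩
  P = {1,6}:  v_{1} + v_{6} = 2·v_{7} — sig = ⟨2 | 2⟩

Sorted signature multiset PRS(X):
    |P|=2: 14 collections, coeffs (), (), (), (1), (1), (1), (1), (1), (1), (1), (1), (1), (2), (2)
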